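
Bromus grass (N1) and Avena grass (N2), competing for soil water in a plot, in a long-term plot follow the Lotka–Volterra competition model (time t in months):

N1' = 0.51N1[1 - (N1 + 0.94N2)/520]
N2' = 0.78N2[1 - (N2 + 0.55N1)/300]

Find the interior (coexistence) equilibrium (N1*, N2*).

Setting both brackets to zero gives the nullclines N1 + 0.94N2 = 520 and 0.55N1 + N2 = 300.
Substituting N2 = 300 - 0.55N1 into the first: N1(1 - 0.94·0.55) = 520 - 0.94·300.
So N1* = 238/0.483 = 493, and then N2* = 300 - 0.55·493 = 29.

N1* ≈ 493, N2* ≈ 29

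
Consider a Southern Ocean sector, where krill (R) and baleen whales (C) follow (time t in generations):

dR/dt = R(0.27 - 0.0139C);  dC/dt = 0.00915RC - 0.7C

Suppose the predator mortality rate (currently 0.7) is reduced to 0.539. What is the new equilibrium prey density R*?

At the interior fixed point, setting dC/dt = 0 with C > 0 fixes R* = (predator death rate)/(RC coefficient) — independent of the other coefficients.
With the change, R* = 0.539/0.00915 = 58.9; it falls from 76.5.

R* ≈ 58.9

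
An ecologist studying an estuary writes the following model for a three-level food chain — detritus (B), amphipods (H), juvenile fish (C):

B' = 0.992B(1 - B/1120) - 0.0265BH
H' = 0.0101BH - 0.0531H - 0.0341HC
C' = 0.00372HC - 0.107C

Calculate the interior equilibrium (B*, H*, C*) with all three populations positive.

From dC/dt = 0: 0.00372H* = 0.107, so H* = 28.8.
From dB/dt = 0: 0.992(1 - B*/1120) = 0.0265·28.8, giving B* = 1120·(1 - 0.768) = 259.
From dH/dt = 0: 0.0101·259 - 0.0531 = 0.0341C*, so C* = 2.57/0.0341 = 75.3.

B* ≈ 259, H* ≈ 28.8, C* ≈ 75.3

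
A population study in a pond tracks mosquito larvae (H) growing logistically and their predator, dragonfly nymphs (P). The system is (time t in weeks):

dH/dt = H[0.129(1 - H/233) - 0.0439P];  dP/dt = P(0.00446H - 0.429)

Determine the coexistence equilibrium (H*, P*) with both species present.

From dP/dt = 0 with P > 0: 0.00446H* = 0.429, so H* = 96.2.
Substitute into dH/dt = 0: 0.129(1 - 96.2/233) = 0.0439P*.
The bracket is 0.587, giving P* = 0.0757/0.0439 = 1.73.

H* ≈ 96.2, P* ≈ 1.73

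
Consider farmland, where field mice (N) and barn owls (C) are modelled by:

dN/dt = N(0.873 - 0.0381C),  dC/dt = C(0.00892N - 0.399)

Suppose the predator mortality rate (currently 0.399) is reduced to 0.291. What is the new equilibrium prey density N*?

At the interior fixed point, setting dC/dt = 0 with C > 0 fixes N* = (predator death rate)/(NC coefficient) — independent of the other coefficients.
With the change, N* = 0.291/0.00892 = 32.6; it falls from 44.7.

N* ≈ 32.6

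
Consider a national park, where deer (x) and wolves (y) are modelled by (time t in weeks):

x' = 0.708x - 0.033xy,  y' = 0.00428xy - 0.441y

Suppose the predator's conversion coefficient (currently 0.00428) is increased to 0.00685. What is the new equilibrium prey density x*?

x* ≈ 64.4

At the interior fixed point, setting dy/dt = 0 with y > 0 fixes x* = (predator death rate)/(xy coefficient) — independent of the other coefficients.
With the change, x* = 0.441/0.00685 = 64.4; it falls from 103.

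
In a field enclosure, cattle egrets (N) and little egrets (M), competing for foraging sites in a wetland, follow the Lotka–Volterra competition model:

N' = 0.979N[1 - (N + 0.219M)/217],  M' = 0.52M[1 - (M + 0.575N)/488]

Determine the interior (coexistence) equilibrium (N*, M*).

N* ≈ 126, M* ≈ 416

Setting both brackets to zero gives the nullclines N + 0.219M = 217 and 0.575N + M = 488.
Substituting M = 488 - 0.575N into the first: N(1 - 0.219·0.575) = 217 - 0.219·488.
So N* = 110/0.874 = 126, and then M* = 488 - 0.575·126 = 416.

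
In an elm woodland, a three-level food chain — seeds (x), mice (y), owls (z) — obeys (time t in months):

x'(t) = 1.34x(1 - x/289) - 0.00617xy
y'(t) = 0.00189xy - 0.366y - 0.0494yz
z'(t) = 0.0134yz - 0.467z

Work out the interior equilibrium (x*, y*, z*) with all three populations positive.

x* ≈ 243, y* ≈ 34.9, z* ≈ 1.87

From dz/dt = 0: 0.0134y* = 0.467, so y* = 34.9.
From dx/dt = 0: 1.34(1 - x*/289) = 0.00617·34.9, giving x* = 289·(1 - 0.16) = 243.
From dy/dt = 0: 0.00189·243 - 0.366 = 0.0494z*, so z* = 0.0926/0.0494 = 1.87.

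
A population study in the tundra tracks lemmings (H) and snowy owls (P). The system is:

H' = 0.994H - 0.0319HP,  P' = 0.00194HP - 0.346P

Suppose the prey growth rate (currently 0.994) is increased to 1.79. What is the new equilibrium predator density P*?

P* ≈ 56.1

At the interior fixed point, setting dH/dt = 0 with H > 0 fixes P* = (prey growth rate)/(HP coefficient) — independent of the other coefficients.
With the change, P* = 1.79/0.0319 = 56.1; it rises from 31.2.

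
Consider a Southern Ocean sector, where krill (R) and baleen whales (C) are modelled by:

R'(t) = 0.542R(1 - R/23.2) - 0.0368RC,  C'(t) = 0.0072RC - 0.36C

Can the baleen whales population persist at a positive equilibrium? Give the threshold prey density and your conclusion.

The predator equation gives dC/dt > 0 only when R > 0.36/0.0072 = 50.
Without the predator, R → K = 23.2. Since 23.2 < 50, the predator cannot invade.

Threshold R = 50; K < 50, so no, the predator goes extinct.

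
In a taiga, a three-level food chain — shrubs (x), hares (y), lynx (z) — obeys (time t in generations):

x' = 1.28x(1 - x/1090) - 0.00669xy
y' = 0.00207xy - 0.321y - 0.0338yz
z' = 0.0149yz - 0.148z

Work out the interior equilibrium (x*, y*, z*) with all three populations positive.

From dz/dt = 0: 0.0149y* = 0.148, so y* = 9.93.
From dx/dt = 0: 1.28(1 - x*/1090) = 0.00669·9.93, giving x* = 1090·(1 - 0.0519) = 1030.
From dy/dt = 0: 0.00207·1030 - 0.321 = 0.0338z*, so z* = 1.82/0.0338 = 53.8.

x* ≈ 1030, y* ≈ 9.93, z* ≈ 53.8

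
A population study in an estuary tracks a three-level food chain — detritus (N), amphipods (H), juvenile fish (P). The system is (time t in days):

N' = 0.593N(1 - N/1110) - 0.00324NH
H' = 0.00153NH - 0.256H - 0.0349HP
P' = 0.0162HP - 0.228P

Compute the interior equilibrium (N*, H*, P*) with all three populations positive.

N* ≈ 1020, H* ≈ 14.1, P* ≈ 37.6

From dP/dt = 0: 0.0162H* = 0.228, so H* = 14.1.
From dN/dt = 0: 0.593(1 - N*/1110) = 0.00324·14.1, giving N* = 1110·(1 - 0.0769) = 1020.
From dH/dt = 0: 0.00153·1020 - 0.256 = 0.0349P*, so P* = 1.31/0.0349 = 37.6.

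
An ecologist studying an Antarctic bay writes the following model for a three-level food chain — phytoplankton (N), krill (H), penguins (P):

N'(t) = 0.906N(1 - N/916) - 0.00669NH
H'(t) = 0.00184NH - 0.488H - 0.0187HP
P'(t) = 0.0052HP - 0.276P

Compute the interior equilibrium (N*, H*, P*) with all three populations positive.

From dP/dt = 0: 0.0052H* = 0.276, so H* = 53.1.
From dN/dt = 0: 0.906(1 - N*/916) = 0.00669·53.1, giving N* = 916·(1 - 0.392) = 557.
From dH/dt = 0: 0.00184·557 - 0.488 = 0.0187P*, so P* = 0.537/0.0187 = 28.7.

N* ≈ 557, H* ≈ 53.1, P* ≈ 28.7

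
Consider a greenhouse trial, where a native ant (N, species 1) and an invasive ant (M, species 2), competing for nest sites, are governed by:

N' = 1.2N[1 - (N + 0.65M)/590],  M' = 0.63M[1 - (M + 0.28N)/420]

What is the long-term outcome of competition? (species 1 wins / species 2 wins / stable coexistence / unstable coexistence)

Compare the nullcline intercepts: K1/α12 = 590/0.65 = 908 > K2 = 420; K2/α21 = 420/0.28 = 1500 > K1 = 590.
Since both inequalities hold, each species can invade when rare, so the interior equilibrium is stable.

stable coexistence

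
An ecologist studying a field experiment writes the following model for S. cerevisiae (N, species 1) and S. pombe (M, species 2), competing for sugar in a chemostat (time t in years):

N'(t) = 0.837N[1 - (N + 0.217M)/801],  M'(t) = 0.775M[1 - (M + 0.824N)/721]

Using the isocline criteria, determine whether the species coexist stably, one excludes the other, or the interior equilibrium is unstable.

stable coexistence

Compare the nullcline intercepts: K1/α12 = 801/0.217 = 3690 > K2 = 721; K2/α21 = 721/0.824 = 875 > K1 = 801.
Since both inequalities hold, each species can invade when rare, so the interior equilibrium is stable.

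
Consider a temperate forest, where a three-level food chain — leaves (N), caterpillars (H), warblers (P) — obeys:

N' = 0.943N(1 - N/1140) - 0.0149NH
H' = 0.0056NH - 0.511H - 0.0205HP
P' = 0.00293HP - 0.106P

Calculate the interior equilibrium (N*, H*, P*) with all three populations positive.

From dP/dt = 0: 0.00293H* = 0.106, so H* = 36.2.
From dN/dt = 0: 0.943(1 - N*/1140) = 0.0149·36.2, giving N* = 1140·(1 - 0.572) = 488.
From dH/dt = 0: 0.0056·488 - 0.511 = 0.0205P*, so P* = 2.22/0.0205 = 108.

N* ≈ 488, H* ≈ 36.2, P* ≈ 108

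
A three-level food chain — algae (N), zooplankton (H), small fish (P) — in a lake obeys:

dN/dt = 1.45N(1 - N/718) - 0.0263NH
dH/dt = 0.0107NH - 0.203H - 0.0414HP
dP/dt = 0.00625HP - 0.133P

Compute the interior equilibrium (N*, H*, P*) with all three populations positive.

N* ≈ 441, H* ≈ 21.3, P* ≈ 109

From dP/dt = 0: 0.00625H* = 0.133, so H* = 21.3.
From dN/dt = 0: 1.45(1 - N*/718) = 0.0263·21.3, giving N* = 718·(1 - 0.386) = 441.
From dH/dt = 0: 0.0107·441 - 0.203 = 0.0414P*, so P* = 4.51/0.0414 = 109.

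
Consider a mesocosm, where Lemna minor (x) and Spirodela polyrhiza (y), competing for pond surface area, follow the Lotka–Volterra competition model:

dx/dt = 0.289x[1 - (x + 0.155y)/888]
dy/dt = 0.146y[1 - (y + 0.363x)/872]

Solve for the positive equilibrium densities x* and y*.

x* ≈ 798, y* ≈ 582

Setting both brackets to zero gives the nullclines x + 0.155y = 888 and 0.363x + y = 872.
Substituting y = 872 - 0.363x into the first: x(1 - 0.155·0.363) = 888 - 0.155·872.
So x* = 753/0.944 = 798, and then y* = 872 - 0.363·798 = 582.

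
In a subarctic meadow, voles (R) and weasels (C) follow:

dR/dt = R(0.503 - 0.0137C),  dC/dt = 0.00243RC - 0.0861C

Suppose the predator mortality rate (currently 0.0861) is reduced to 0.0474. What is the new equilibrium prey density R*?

At the interior fixed point, setting dC/dt = 0 with C > 0 fixes R* = (predator death rate)/(RC coefficient) — independent of the other coefficients.
With the change, R* = 0.0474/0.00243 = 19.5; it falls from 35.4.

R* ≈ 19.5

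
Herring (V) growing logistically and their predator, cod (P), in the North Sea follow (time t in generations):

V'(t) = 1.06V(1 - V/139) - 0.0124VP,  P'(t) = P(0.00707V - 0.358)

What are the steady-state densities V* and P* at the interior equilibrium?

From dP/dt = 0 with P > 0: 0.00707V* = 0.358, so V* = 50.6.
Substitute into dV/dt = 0: 1.06(1 - 50.6/139) = 0.0124P*.
The bracket is 0.636, giving P* = 0.674/0.0124 = 54.3.

V* ≈ 50.6, P* ≈ 54.3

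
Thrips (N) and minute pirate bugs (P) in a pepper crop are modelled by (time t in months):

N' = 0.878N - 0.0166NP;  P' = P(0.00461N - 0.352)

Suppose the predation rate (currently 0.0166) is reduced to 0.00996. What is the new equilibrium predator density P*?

P* ≈ 88.2

At the interior fixed point, setting dN/dt = 0 with N > 0 fixes P* = (prey growth rate)/(NP coefficient) — independent of the other coefficients.
With the change, P* = 0.878/0.00996 = 88.2; it rises from 52.9.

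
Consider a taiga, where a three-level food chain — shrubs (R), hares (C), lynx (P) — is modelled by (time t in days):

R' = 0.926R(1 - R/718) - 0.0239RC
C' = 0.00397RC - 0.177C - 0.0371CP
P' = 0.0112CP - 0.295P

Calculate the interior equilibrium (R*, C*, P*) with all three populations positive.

R* ≈ 230, C* ≈ 26.3, P* ≈ 19.8

From dP/dt = 0: 0.0112C* = 0.295, so C* = 26.3.
From dR/dt = 0: 0.926(1 - R*/718) = 0.0239·26.3, giving R* = 718·(1 - 0.68) = 230.
From dC/dt = 0: 0.00397·230 - 0.177 = 0.0371P*, so P* = 0.736/0.0371 = 19.8.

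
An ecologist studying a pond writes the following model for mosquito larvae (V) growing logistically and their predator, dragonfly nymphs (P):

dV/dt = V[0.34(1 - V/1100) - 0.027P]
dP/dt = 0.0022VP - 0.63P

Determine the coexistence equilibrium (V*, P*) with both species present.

V* ≈ 286, P* ≈ 9.31

From dP/dt = 0 with P > 0: 0.0022V* = 0.63, so V* = 286.
Substitute into dV/dt = 0: 0.34(1 - 286/1100) = 0.027P*.
The bracket is 0.74, giving P* = 0.251/0.027 = 9.31.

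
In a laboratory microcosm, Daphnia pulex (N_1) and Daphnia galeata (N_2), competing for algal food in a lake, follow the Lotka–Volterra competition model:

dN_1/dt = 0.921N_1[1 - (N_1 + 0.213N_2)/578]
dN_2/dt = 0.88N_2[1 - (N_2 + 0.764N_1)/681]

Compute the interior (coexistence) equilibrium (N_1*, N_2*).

N_1* ≈ 517, N_2* ≈ 286

Setting both brackets to zero gives the nullclines N_1 + 0.213N_2 = 578 and 0.764N_1 + N_2 = 681.
Substituting N_2 = 681 - 0.764N_1 into the first: N_1(1 - 0.213·0.764) = 578 - 0.213·681.
So N_1* = 433/0.837 = 517, and then N_2* = 681 - 0.764·517 = 286.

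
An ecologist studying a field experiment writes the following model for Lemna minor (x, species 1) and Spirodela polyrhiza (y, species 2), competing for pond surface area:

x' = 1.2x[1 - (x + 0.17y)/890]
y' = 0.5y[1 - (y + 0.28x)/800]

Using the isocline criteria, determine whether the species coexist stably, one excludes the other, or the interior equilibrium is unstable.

stable coexistence

Compare the nullcline intercepts: K1/α12 = 890/0.17 = 5240 > K2 = 800; K2/α21 = 800/0.28 = 2860 > K1 = 890.
Since both inequalities hold, each species can invade when rare, so the interior equilibrium is stable.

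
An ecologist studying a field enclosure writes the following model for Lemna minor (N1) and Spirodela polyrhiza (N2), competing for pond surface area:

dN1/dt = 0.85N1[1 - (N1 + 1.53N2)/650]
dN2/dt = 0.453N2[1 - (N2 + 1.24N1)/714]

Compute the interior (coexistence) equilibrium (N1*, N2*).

Setting both brackets to zero gives the nullclines N1 + 1.53N2 = 650 and 1.24N1 + N2 = 714.
Substituting N2 = 714 - 1.24N1 into the first: N1(1 - 1.53·1.24) = 650 - 1.53·714.
So N1* = -442/-0.897 = 493, and then N2* = 714 - 1.24·493 = 103.

N1* ≈ 493, N2* ≈ 103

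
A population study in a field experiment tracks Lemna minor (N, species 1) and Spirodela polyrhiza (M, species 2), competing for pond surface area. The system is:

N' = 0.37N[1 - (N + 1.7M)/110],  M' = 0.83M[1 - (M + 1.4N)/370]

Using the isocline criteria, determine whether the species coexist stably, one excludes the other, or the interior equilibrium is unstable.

Compare the nullcline intercepts: K1/α12 = 110/1.7 = 64.7 < K2 = 370; K2/α21 = 370/1.4 = 264 > K1 = 110.
Since the inequalities point opposite ways, species 2 can invade but species 1 cannot.

species 2 excludes species 1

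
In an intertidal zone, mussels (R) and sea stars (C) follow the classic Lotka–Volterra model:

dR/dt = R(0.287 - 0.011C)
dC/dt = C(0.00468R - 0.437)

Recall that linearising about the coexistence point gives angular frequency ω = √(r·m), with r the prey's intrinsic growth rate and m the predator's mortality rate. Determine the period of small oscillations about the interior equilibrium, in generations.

Here r = 0.287 and m = 0.437, so r·m = 0.125.
ω = √0.125 = 0.354 per generation, hence T = 2π/ω ≈ 17.7 generations.

T ≈ 17.7 generations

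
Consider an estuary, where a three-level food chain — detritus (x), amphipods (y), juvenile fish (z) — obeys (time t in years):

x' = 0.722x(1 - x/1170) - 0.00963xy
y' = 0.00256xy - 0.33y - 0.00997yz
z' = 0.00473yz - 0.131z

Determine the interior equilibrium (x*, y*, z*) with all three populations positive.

x* ≈ 738, y* ≈ 27.7, z* ≈ 156

From dz/dt = 0: 0.00473y* = 0.131, so y* = 27.7.
From dx/dt = 0: 0.722(1 - x*/1170) = 0.00963·27.7, giving x* = 1170·(1 - 0.369) = 738.
From dy/dt = 0: 0.00256·738 - 0.33 = 0.00997z*, so z* = 1.56/0.00997 = 156.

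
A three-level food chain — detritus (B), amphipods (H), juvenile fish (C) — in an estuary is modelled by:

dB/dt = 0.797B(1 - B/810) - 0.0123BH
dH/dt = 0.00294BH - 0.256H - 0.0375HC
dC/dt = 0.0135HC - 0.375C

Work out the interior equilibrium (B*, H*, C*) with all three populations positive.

B* ≈ 463, H* ≈ 27.8, C* ≈ 29.5

From dC/dt = 0: 0.0135H* = 0.375, so H* = 27.8.
From dB/dt = 0: 0.797(1 - B*/810) = 0.0123·27.8, giving B* = 810·(1 - 0.429) = 463.
From dH/dt = 0: 0.00294·463 - 0.256 = 0.0375C*, so C* = 1.1/0.0375 = 29.5.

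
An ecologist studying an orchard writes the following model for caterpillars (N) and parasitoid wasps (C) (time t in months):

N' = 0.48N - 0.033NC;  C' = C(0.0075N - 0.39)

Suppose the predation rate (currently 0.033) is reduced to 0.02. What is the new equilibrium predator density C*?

At the interior fixed point, setting dN/dt = 0 with N > 0 fixes C* = (prey growth rate)/(NC coefficient) — independent of the other coefficients.
With the change, C* = 0.48/0.02 = 24; it rises from 14.5.

C* ≈ 24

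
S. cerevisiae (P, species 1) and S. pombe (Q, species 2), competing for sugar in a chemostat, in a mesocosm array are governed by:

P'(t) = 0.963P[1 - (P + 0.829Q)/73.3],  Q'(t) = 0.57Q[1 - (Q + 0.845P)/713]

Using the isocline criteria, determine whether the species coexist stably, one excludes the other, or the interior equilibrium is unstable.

Compare the nullcline intercepts: K1/α12 = 73.3/0.829 = 88.4 < K2 = 713; K2/α21 = 713/0.845 = 844 > K1 = 73.3.
Since the inequalities point opposite ways, species 2 can invade but species 1 cannot.

species 2 excludes species 1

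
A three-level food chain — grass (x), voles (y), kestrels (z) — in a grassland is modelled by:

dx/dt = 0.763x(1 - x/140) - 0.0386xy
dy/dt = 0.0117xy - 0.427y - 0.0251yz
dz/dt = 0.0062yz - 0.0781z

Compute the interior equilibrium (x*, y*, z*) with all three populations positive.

From dz/dt = 0: 0.0062y* = 0.0781, so y* = 12.6.
From dx/dt = 0: 0.763(1 - x*/140) = 0.0386·12.6, giving x* = 140·(1 - 0.637) = 50.8.
From dy/dt = 0: 0.0117·50.8 - 0.427 = 0.0251z*, so z* = 0.167/0.0251 = 6.66.

x* ≈ 50.8, y* ≈ 12.6, z* ≈ 6.66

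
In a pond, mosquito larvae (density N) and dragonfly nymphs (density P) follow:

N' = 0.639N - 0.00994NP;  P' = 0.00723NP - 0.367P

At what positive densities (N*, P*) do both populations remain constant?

N* ≈ 50.8, P* ≈ 64.3

Set dP/dt = 0 with P > 0: 0.00723N - 0.367 = 0, so N* = 0.367/0.00723 = 50.8.
Set dN/dt = 0 with N > 0: 0.639 - 0.00994P = 0, so P* = 0.639/0.00994 = 64.3.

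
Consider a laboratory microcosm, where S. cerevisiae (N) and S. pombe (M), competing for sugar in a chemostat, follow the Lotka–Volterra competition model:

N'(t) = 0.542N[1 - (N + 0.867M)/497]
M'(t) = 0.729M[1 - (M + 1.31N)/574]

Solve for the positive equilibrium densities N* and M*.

N* ≈ 4.85, M* ≈ 568

Setting both brackets to zero gives the nullclines N + 0.867M = 497 and 1.31N + M = 574.
Substituting M = 574 - 1.31N into the first: N(1 - 0.867·1.31) = 497 - 0.867·574.
So N* = -0.658/-0.136 = 4.85, and then M* = 574 - 1.31·4.85 = 568.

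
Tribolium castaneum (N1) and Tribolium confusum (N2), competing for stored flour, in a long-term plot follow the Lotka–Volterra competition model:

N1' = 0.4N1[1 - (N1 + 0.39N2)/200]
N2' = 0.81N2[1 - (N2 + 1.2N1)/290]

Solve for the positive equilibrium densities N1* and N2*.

Setting both brackets to zero gives the nullclines N1 + 0.39N2 = 200 and 1.2N1 + N2 = 290.
Substituting N2 = 290 - 1.2N1 into the first: N1(1 - 0.39·1.2) = 200 - 0.39·290.
So N1* = 86.9/0.532 = 163, and then N2* = 290 - 1.2·163 = 94.

N1* ≈ 163, N2* ≈ 94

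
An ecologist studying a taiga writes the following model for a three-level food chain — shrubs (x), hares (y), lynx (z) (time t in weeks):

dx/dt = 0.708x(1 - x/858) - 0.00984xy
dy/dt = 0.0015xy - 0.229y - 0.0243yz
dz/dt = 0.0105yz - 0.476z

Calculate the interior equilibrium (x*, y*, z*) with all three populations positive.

From dz/dt = 0: 0.0105y* = 0.476, so y* = 45.3.
From dx/dt = 0: 0.708(1 - x*/858) = 0.00984·45.3, giving x* = 858·(1 - 0.63) = 317.
From dy/dt = 0: 0.0015·317 - 0.229 = 0.0243z*, so z* = 0.247/0.0243 = 10.2.

x* ≈ 317, y* ≈ 45.3, z* ≈ 10.2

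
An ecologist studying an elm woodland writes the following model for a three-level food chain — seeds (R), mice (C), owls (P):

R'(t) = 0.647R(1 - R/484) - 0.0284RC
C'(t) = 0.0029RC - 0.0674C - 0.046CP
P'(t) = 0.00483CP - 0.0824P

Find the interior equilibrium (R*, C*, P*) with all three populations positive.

R* ≈ 122, C* ≈ 17.1, P* ≈ 6.2

From dP/dt = 0: 0.00483C* = 0.0824, so C* = 17.1.
From dR/dt = 0: 0.647(1 - R*/484) = 0.0284·17.1, giving R* = 484·(1 - 0.749) = 122.
From dC/dt = 0: 0.0029·122 - 0.0674 = 0.046P*, so P* = 0.285/0.046 = 6.2.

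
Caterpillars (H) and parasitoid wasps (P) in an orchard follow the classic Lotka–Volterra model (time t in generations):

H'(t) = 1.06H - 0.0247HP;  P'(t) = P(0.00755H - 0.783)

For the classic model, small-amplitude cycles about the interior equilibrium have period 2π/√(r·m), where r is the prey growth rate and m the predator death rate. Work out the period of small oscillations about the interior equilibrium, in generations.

T ≈ 6.9 generations

Here r = 1.06 and m = 0.783, so r·m = 0.83.
ω = √0.83 = 0.911 per generation, hence T = 2π/ω ≈ 6.9 generations.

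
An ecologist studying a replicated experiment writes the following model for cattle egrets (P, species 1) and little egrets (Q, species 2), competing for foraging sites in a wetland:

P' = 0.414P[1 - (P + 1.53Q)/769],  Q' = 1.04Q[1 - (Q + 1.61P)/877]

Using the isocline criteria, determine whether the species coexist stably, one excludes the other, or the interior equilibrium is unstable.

unstable coexistence (outcome depends on initial conditions)

Compare the nullcline intercepts: K1/α12 = 769/1.53 = 503 < K2 = 877; K2/α21 = 877/1.61 = 545 < K1 = 769.
Since both are reversed, neither can invade when rare; the interior point is a saddle.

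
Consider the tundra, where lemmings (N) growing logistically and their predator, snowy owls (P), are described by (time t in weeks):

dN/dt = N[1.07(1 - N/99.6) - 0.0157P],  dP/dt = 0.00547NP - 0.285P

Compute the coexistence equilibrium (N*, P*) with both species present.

N* ≈ 52.1, P* ≈ 32.5

From dP/dt = 0 with P > 0: 0.00547N* = 0.285, so N* = 52.1.
Substitute into dN/dt = 0: 1.07(1 - 52.1/99.6) = 0.0157P*.
The bracket is 0.477, giving P* = 0.51/0.0157 = 32.5.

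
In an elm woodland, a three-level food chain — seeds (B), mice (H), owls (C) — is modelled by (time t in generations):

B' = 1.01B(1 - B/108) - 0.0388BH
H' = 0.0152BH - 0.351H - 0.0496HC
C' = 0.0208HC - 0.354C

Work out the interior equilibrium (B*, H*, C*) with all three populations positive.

B* ≈ 37.4, H* ≈ 17, C* ≈ 4.38

From dC/dt = 0: 0.0208H* = 0.354, so H* = 17.
From dB/dt = 0: 1.01(1 - B*/108) = 0.0388·17, giving B* = 108·(1 - 0.654) = 37.4.
From dH/dt = 0: 0.0152·37.4 - 0.351 = 0.0496C*, so C* = 0.217/0.0496 = 4.38.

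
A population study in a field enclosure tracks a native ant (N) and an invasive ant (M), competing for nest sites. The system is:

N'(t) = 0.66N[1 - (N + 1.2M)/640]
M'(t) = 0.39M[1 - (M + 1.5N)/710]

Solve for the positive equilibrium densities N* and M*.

Setting both brackets to zero gives the nullclines N + 1.2M = 640 and 1.5N + M = 710.
Substituting M = 710 - 1.5N into the first: N(1 - 1.2·1.5) = 640 - 1.2·710.
So N* = -212/-0.8 = 265, and then M* = 710 - 1.5·265 = 313.

N* ≈ 265, M* ≈ 313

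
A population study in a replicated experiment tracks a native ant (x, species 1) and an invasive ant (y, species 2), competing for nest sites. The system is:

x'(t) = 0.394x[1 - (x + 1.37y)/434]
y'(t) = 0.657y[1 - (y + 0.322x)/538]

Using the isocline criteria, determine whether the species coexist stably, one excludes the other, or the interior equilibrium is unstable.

Compare the nullcline intercepts: K1/α12 = 434/1.37 = 317 < K2 = 538; K2/α21 = 538/0.322 = 1670 > K1 = 434.
Since the inequalities point opposite ways, species 2 can invade but species 1 cannot.

species 2 excludes species 1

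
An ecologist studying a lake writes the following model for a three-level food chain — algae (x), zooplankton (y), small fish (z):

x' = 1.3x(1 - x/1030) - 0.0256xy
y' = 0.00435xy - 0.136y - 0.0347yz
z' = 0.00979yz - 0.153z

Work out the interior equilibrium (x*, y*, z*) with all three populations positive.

x* ≈ 713, y* ≈ 15.6, z* ≈ 85.5

From dz/dt = 0: 0.00979y* = 0.153, so y* = 15.6.
From dx/dt = 0: 1.3(1 - x*/1030) = 0.0256·15.6, giving x* = 1030·(1 - 0.308) = 713.
From dy/dt = 0: 0.00435·713 - 0.136 = 0.0347z*, so z* = 2.97/0.0347 = 85.5.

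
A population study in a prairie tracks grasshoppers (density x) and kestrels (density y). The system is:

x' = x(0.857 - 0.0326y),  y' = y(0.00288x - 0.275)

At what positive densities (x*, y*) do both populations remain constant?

x* ≈ 95.5, y* ≈ 26.3

Set dy/dt = 0 with y > 0: 0.00288x - 0.275 = 0, so x* = 0.275/0.00288 = 95.5.
Set dx/dt = 0 with x > 0: 0.857 - 0.0326y = 0, so y* = 0.857/0.0326 = 26.3.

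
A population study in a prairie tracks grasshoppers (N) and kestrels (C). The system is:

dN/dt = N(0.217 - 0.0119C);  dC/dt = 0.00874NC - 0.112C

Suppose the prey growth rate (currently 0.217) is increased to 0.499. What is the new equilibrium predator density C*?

C* ≈ 41.9

At the interior fixed point, setting dN/dt = 0 with N > 0 fixes C* = (prey growth rate)/(NC coefficient) — independent of the other coefficients.
With the change, C* = 0.499/0.0119 = 41.9; it rises from 18.2.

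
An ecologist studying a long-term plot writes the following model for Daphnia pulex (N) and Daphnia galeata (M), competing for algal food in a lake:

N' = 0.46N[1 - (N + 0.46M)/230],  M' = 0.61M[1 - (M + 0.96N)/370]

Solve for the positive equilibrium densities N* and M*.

N* ≈ 107, M* ≈ 267

Setting both brackets to zero gives the nullclines N + 0.46M = 230 and 0.96N + M = 370.
Substituting M = 370 - 0.96N into the first: N(1 - 0.46·0.96) = 230 - 0.46·370.
So N* = 59.8/0.558 = 107, and then M* = 370 - 0.96·107 = 267.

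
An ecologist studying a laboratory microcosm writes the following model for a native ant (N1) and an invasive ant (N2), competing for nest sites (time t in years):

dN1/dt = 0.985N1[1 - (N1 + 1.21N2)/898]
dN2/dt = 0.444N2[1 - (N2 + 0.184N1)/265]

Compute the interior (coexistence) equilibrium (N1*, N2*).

N1* ≈ 743, N2* ≈ 128

Setting both brackets to zero gives the nullclines N1 + 1.21N2 = 898 and 0.184N1 + N2 = 265.
Substituting N2 = 265 - 0.184N1 into the first: N1(1 - 1.21·0.184) = 898 - 1.21·265.
So N1* = 577/0.777 = 743, and then N2* = 265 - 0.184·743 = 128.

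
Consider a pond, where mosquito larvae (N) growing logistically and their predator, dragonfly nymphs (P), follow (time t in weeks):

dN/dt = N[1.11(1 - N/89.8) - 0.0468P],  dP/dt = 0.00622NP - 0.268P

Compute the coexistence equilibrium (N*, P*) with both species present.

N* ≈ 43.1, P* ≈ 12.3

From dP/dt = 0 with P > 0: 0.00622N* = 0.268, so N* = 43.1.
Substitute into dN/dt = 0: 1.11(1 - 43.1/89.8) = 0.0468P*.
The bracket is 0.52, giving P* = 0.577/0.0468 = 12.3.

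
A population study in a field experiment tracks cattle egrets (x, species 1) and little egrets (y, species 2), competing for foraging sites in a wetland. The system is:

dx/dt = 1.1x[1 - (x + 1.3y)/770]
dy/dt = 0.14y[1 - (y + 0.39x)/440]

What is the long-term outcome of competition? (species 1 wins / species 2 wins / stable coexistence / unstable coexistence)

Compare the nullcline intercepts: K1/α12 = 770/1.3 = 592 > K2 = 440; K2/α21 = 440/0.39 = 1130 > K1 = 770.
Since both inequalities hold, each species can invade when rare, so the interior equilibrium is stable.

stable coexistence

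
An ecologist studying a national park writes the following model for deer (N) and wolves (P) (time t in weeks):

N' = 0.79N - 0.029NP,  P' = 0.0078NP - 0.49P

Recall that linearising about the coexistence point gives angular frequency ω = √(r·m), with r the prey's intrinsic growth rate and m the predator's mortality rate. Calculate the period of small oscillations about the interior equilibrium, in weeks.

T ≈ 10.1 weeks

Here r = 0.79 and m = 0.49, so r·m = 0.387.
ω = √0.387 = 0.622 per week, hence T = 2π/ω ≈ 10.1 weeks.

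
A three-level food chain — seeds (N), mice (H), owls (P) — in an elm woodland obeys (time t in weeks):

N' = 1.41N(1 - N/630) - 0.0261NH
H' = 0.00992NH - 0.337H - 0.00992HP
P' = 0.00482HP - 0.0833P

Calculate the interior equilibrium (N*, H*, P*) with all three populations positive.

N* ≈ 428, H* ≈ 17.3, P* ≈ 394

From dP/dt = 0: 0.00482H* = 0.0833, so H* = 17.3.
From dN/dt = 0: 1.41(1 - N*/630) = 0.0261·17.3, giving N* = 630·(1 - 0.32) = 428.
From dH/dt = 0: 0.00992·428 - 0.337 = 0.00992P*, so P* = 3.91/0.00992 = 394.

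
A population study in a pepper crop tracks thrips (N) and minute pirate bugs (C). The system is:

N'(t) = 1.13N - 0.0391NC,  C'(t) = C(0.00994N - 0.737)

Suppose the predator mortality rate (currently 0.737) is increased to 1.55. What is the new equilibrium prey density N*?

At the interior fixed point, setting dC/dt = 0 with C > 0 fixes N* = (predator death rate)/(NC coefficient) — independent of the other coefficients.
With the change, N* = 1.55/0.00994 = 156; it rises from 74.1.

N* ≈ 156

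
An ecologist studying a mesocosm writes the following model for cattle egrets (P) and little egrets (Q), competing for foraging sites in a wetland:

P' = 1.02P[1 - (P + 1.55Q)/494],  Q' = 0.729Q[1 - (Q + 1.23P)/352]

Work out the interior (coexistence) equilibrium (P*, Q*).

Setting both brackets to zero gives the nullclines P + 1.55Q = 494 and 1.23P + Q = 352.
Substituting Q = 352 - 1.23P into the first: P(1 - 1.55·1.23) = 494 - 1.55·352.
So P* = -51.6/-0.907 = 56.9, and then Q* = 352 - 1.23·56.9 = 282.

P* ≈ 56.9, Q* ≈ 282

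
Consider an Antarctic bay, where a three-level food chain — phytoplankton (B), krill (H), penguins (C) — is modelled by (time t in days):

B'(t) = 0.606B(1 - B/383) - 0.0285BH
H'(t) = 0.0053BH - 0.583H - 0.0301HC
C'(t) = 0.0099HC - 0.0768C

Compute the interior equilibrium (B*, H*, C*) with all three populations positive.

B* ≈ 243, H* ≈ 7.76, C* ≈ 23.5

From dC/dt = 0: 0.0099H* = 0.0768, so H* = 7.76.
From dB/dt = 0: 0.606(1 - B*/383) = 0.0285·7.76, giving B* = 383·(1 - 0.365) = 243.
From dH/dt = 0: 0.0053·243 - 0.583 = 0.0301C*, so C* = 0.706/0.0301 = 23.5.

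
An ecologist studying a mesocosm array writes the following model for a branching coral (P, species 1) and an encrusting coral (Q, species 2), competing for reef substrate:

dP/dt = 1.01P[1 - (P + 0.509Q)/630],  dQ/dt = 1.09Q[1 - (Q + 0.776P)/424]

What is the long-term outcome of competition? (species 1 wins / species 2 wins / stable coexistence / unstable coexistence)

Compare the nullcline intercepts: K1/α12 = 630/0.509 = 1240 > K2 = 424; K2/α21 = 424/0.776 = 546 < K1 = 630.
Since the inequalities point opposite ways, species 1 can invade but species 2 cannot.

species 1 excludes species 2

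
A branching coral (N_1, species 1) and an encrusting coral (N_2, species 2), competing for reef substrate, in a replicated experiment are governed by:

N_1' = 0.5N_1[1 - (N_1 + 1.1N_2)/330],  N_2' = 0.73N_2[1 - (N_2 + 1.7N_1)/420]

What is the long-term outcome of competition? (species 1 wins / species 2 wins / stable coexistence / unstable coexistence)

unstable coexistence (outcome depends on initial conditions)

Compare the nullcline intercepts: K1/α12 = 330/1.1 = 300 < K2 = 420; K2/α21 = 420/1.7 = 247 < K1 = 330.
Since both are reversed, neither can invade when rare; the interior point is a saddle.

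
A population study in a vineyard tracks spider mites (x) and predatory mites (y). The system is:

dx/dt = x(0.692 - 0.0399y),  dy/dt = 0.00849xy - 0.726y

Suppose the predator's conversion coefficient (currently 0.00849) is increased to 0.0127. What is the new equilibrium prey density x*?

At the interior fixed point, setting dy/dt = 0 with y > 0 fixes x* = (predator death rate)/(xy coefficient) — independent of the other coefficients.
With the change, x* = 0.726/0.0127 = 57.2; it falls from 85.5.

x* ≈ 57.2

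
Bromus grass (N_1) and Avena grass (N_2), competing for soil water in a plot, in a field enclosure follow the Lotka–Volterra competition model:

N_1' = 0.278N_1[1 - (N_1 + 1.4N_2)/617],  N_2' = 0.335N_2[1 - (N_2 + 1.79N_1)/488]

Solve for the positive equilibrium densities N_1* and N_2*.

Setting both brackets to zero gives the nullclines N_1 + 1.4N_2 = 617 and 1.79N_1 + N_2 = 488.
Substituting N_2 = 488 - 1.79N_1 into the first: N_1(1 - 1.4·1.79) = 617 - 1.4·488.
So N_1* = -66.2/-1.51 = 44, and then N_2* = 488 - 1.79·44 = 409.

N_1* ≈ 44, N_2* ≈ 409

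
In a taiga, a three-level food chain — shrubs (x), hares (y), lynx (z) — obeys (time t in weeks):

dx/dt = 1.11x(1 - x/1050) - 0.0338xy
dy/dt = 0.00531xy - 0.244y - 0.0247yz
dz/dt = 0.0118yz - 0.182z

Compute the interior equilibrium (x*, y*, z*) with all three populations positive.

x* ≈ 557, y* ≈ 15.4, z* ≈ 110

From dz/dt = 0: 0.0118y* = 0.182, so y* = 15.4.
From dx/dt = 0: 1.11(1 - x*/1050) = 0.0338·15.4, giving x* = 1050·(1 - 0.47) = 557.
From dy/dt = 0: 0.00531·557 - 0.244 = 0.0247z*, so z* = 2.71/0.0247 = 110.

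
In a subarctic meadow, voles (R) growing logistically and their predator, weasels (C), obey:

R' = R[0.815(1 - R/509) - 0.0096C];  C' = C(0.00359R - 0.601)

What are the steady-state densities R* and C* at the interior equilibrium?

R* ≈ 167, C* ≈ 57

From dC/dt = 0 with C > 0: 0.00359R* = 0.601, so R* = 167.
Substitute into dR/dt = 0: 0.815(1 - 167/509) = 0.0096C*.
The bracket is 0.671, giving C* = 0.547/0.0096 = 57.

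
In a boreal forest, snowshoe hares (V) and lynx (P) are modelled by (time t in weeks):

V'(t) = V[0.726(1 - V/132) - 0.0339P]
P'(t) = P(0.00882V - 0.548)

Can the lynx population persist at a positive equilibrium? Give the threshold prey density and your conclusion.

The predator equation gives dP/dt > 0 only when V > 0.548/0.00882 = 62.1.
Without the predator, V → K = 132. Since 132 > 62.1, the predator can invade and persist.

Threshold V = 62.1; K > 62.1, so yes, the predator persists.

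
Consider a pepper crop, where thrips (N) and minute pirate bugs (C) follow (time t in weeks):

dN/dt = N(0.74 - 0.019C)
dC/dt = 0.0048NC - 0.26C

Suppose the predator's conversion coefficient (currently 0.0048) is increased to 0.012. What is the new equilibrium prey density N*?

At the interior fixed point, setting dC/dt = 0 with C > 0 fixes N* = (predator death rate)/(NC coefficient) — independent of the other coefficients.
With the change, N* = 0.26/0.012 = 21.7; it falls from 54.2.

N* ≈ 21.7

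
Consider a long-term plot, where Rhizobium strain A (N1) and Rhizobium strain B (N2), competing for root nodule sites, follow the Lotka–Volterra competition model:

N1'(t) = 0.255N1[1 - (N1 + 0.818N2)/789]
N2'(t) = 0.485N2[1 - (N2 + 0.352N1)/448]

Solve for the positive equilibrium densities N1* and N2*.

N1* ≈ 593, N2* ≈ 239

Setting both brackets to zero gives the nullclines N1 + 0.818N2 = 789 and 0.352N1 + N2 = 448.
Substituting N2 = 448 - 0.352N1 into the first: N1(1 - 0.818·0.352) = 789 - 0.818·448.
So N1* = 423/0.712 = 593, and then N2* = 448 - 0.352·593 = 239.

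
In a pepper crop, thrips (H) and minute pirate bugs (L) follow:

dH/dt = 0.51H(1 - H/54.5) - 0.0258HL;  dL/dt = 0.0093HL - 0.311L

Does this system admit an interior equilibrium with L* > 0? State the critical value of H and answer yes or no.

Threshold H = 33.4; K > 33.4, so yes, the predator persists.

The predator equation gives dL/dt > 0 only when H > 0.311/0.0093 = 33.4.
Without the predator, H → K = 54.5. Since 54.5 > 33.4, the predator can invade and persist.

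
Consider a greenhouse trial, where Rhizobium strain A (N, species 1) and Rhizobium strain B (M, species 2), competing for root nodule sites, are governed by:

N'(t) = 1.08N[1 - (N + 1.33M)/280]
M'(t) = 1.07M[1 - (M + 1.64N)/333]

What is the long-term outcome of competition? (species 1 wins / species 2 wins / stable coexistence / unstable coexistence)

Compare the nullcline intercepts: K1/α12 = 280/1.33 = 211 < K2 = 333; K2/α21 = 333/1.64 = 203 < K1 = 280.
Since both are reversed, neither can invade when rare; the interior point is a saddle.

unstable coexistence (outcome depends on initial conditions)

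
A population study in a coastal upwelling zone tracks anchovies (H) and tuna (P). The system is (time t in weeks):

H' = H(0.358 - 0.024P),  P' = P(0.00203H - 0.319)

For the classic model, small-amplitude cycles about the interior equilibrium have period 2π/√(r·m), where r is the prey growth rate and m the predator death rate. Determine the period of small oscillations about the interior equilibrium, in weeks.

Here r = 0.358 and m = 0.319, so r·m = 0.114.
ω = √0.114 = 0.338 per week, hence T = 2π/ω ≈ 18.6 weeks.

T ≈ 18.6 weeks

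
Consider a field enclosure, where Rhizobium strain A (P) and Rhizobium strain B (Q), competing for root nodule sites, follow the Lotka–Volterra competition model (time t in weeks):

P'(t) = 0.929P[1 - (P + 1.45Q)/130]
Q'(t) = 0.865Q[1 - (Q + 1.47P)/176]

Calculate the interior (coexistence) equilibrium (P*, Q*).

Setting both brackets to zero gives the nullclines P + 1.45Q = 130 and 1.47P + Q = 176.
Substituting Q = 176 - 1.47P into the first: P(1 - 1.45·1.47) = 130 - 1.45·176.
So P* = -125/-1.13 = 111, and then Q* = 176 - 1.47·111 = 13.3.

P* ≈ 111, Q* ≈ 13.3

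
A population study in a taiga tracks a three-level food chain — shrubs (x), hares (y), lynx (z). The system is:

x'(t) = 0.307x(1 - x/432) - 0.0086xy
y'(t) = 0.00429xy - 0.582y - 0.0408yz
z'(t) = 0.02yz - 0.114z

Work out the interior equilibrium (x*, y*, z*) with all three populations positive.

From dz/dt = 0: 0.02y* = 0.114, so y* = 5.7.
From dx/dt = 0: 0.307(1 - x*/432) = 0.0086·5.7, giving x* = 432·(1 - 0.16) = 363.
From dy/dt = 0: 0.00429·363 - 0.582 = 0.0408z*, so z* = 0.975/0.0408 = 23.9.

x* ≈ 363, y* ≈ 5.7, z* ≈ 23.9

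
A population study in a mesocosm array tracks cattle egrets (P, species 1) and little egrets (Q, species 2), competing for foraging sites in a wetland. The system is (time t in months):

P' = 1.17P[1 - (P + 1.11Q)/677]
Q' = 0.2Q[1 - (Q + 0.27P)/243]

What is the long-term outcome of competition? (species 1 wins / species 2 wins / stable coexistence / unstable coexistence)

stable coexistence

Compare the nullcline intercepts: K1/α12 = 677/1.11 = 610 > K2 = 243; K2/α21 = 243/0.27 = 900 > K1 = 677.
Since both inequalities hold, each species can invade when rare, so the interior equilibrium is stable.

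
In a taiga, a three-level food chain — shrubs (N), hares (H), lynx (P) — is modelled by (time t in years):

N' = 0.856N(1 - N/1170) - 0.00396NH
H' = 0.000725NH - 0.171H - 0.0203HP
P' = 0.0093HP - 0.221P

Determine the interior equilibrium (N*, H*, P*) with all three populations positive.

From dP/dt = 0: 0.0093H* = 0.221, so H* = 23.8.
From dN/dt = 0: 0.856(1 - N*/1170) = 0.00396·23.8, giving N* = 1170·(1 - 0.11) = 1040.
From dH/dt = 0: 0.000725·1040 - 0.171 = 0.0203P*, so P* = 0.584/0.0203 = 28.8.

N* ≈ 1040, H* ≈ 23.8, P* ≈ 28.8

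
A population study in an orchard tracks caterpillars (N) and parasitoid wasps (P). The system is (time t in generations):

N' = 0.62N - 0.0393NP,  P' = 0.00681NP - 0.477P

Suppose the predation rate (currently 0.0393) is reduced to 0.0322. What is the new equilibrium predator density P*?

At the interior fixed point, setting dN/dt = 0 with N > 0 fixes P* = (prey growth rate)/(NP coefficient) — independent of the other coefficients.
With the change, P* = 0.62/0.0322 = 19.3; it rises from 15.8.

P* ≈ 19.3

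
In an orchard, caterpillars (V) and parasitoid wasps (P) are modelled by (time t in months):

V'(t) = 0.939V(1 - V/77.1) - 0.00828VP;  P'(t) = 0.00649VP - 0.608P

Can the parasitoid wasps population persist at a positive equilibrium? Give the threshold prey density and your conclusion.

The predator equation gives dP/dt > 0 only when V > 0.608/0.00649 = 93.7.
Without the predator, V → K = 77.1. Since 77.1 < 93.7, the predator cannot invade.

Threshold V = 93.7; K < 93.7, so no, the predator goes extinct.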